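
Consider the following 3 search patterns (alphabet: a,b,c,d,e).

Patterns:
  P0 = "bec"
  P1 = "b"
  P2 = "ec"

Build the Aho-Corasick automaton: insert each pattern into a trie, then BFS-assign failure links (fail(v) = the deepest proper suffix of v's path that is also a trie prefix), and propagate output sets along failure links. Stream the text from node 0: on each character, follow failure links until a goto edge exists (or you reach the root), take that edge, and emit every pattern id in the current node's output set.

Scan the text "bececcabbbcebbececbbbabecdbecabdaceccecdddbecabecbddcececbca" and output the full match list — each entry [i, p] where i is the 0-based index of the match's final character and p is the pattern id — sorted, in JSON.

Build automaton:
Trie nodes:
  n0 'ε': b→1 e→4
  n1 'b': e→2  [P1 ends]
  n2 'be': c→3
  n3 'bec': ·  [P0 ends]
  n4 'e': c→5
  n5 'ec': ·  [P2 ends]

Failure links (BFS by depth):
  n1('b'): parent n0 fail=0; on 'b' 0 → fail=0;  out {1}∪∅={1}
  n4('e'): parent n0 fail=0; on 'e' 0 → fail=0;  out ∅∪∅=∅
  n2('be'): parent n1 fail=0; on 'e' 0 → fail=4;  out ∅∪∅=∅
  n5('ec'): parent n4 fail=0; on 'c' 0 → fail=0;  out {2}∪∅={2}
  n3('bec'): parent n2 fail=4; on 'c' 4 → fail=5;  out {0}∪{2}={0,2}

Text stream:
[0] read 'b'  n0⇒n1  ** P1@[0:0]
[1] read 'e'  n1⇒n2
[2] read 'c'  n2⇒n3  ** P0@[0:2],P2@[1:2]
[3] read 'e'  n3⇒n4 (fail-walked)
[4] read 'c'  n4⇒n5  ** P2@[3:4]
[5] read 'c'  n5⇒n0 (fail-walked)
[6] read 'a'  n0⇒n0
[7] read 'b'  n0⇒n1  ** P1@[7:7]
[8] read 'b'  n1⇒n1 (fail-walked)  ** P1@[8:8]
[9] read 'b'  n1⇒n1 (fail-walked)  ** P1@[9:9]
[10] read 'c'  n1⇒n0 (fail-walked)
[11] read 'e'  n0⇒n4
[12] read 'b'  n4⇒n1 (fail-walked)  ** P1@[12:12]
[13] read 'b'  n1⇒n1 (fail-walked)  ** P1@[13:13]
[14] read 'e'  n1⇒n2
[15] read 'c'  n2⇒n3  ** P0@[13:15],P2@[14:15]
[16] read 'e'  n3⇒n4 (fail-walked)
[17] read 'c'  n4⇒n5  ** P2@[16:17]
[18] read 'b'  n5⇒n1 (fail-walked)  ** P1@[18:18]
[19] read 'b'  n1⇒n1 (fail-walked)  ** P1@[19:19]
[20] read 'b'  n1⇒n1 (fail-walked)  ** P1@[20:20]
[21] read 'a'  n1⇒n0 (fail-walked)
[22] read 'b'  n0⇒n1  ** P1@[22:22]
[23] read 'e'  n1⇒n2
[24] read 'c'  n2⇒n3  ** P0@[22:24],P2@[23:24]
[25] read 'd'  n3⇒n0 (fail-walked)
[26] read 'b'  n0⇒n1  ** P1@[26:26]
[27] read 'e'  n1⇒n2
[28] read 'c'  n2⇒n3  ** P0@[26:28],P2@[27:28]
[29] read 'a'  n3⇒n0 (fail-walked)
[30] read 'b'  n0⇒n1  ** P1@[30:30]
[31] read 'd'  n1⇒n0 (fail-walked)
[32] read 'a'  n0⇒n0
[33] read 'c'  n0⇒n0
[34] read 'e'  n0⇒n4
[35] read 'c'  n4⇒n5  ** P2@[34:35]
[36] read 'c'  n5⇒n0 (fail-walked)
[37] read 'e'  n0⇒n4
[38] read 'c'  n4⇒n5  ** P2@[37:38]
[39] read 'd'  n5⇒n0 (fail-walked)
[40] read 'd'  n0⇒n0
[41] read 'd'  n0⇒n0
[42] read 'b'  n0⇒n1  ** P1@[42:42]
[43] read 'e'  n1⇒n2
[44] read 'c'  n2⇒n3  ** P0@[42:44],P2@[43:44]
[45] read 'a'  n3⇒n0 (fail-walked)
[46] read 'b'  n0⇒n1  ** P1@[46:46]
[47] read 'e'  n1⇒n2
[48] read 'c'  n2⇒n3  ** P0@[46:48],P2@[47:48]
[49] read 'b'  n3⇒n1 (fail-walked)  ** P1@[49:49]
[50] read 'd'  n1⇒n0 (fail-walked)
[51] read 'd'  n0⇒n0
[52] read 'c'  n0⇒n0
[53] read 'e'  n0⇒n4
[54] read 'c'  n4⇒n5  ** P2@[53:54]
[55] read 'e'  n5⇒n4 (fail-walked)
[56] read 'c'  n4⇒n5  ** P2@[55:56]
[57] read 'b'  n5⇒n1 (fail-walked)  ** P1@[57:57]
[58] read 'c'  n1⇒n0 (fail-walked)
[59] read 'a'  n0⇒n0

All matches (sorted): [[0,1],[2,0],[2,2],[4,2],[7,1],[8,1],[9,1],[12,1],[13,1],[15,0],[15,2],[17,2],[18,1],[19,1],[20,1],[22,1],[24,0],[24,2],[26,1],[28,0],[28,2],[30,1],[35,2],[38,2],[42,1],[44,0],[44,2],[46,1],[48,0],[48,2],[49,1],[54,2],[56,2],[57,1]]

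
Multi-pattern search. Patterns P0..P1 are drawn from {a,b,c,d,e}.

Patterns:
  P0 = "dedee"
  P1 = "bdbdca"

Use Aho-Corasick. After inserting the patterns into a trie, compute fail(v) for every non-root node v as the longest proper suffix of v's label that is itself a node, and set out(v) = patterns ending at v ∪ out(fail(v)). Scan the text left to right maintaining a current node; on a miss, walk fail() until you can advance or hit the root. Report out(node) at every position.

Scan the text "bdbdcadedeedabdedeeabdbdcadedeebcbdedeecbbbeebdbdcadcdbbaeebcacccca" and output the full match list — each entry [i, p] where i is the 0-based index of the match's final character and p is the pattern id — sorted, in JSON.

Build automaton:
Trie nodes:
  n0 'ε': b→6 d→1
  n1 'd': e→2
  n2 'de': d→3
  n3 'ded': e→4
  n4 'dede': e→5
  n5 'dedee': ·  ←P0
  n6 'b': d→7
  n7 'bd': b→8
  n8 'bdb': d→9
  n9 'bdbd': c→10
  n10 'bdbdc': a→11
  n11 'bdbdca': ·  ←P1

BFS fail/out derivation:
  n1('d'): parent n0 fail=0; on 'd' 0 → fail=0;  out ∅∪∅=∅
  n6('b'): parent n0 fail=0; on 'b' 0 → fail=0;  out ∅∪∅=∅
  n2('de'): parent n1 fail=0; on 'e' 0 → fail=0;  out ∅∪∅=∅
  n7('bd'): parent n6 fail=0; on 'd' 0 → fail=1;  out ∅∪∅=∅
  n3('ded'): parent n2 fail=0; on 'd' 0 → fail=1;  out ∅∪∅=∅
  n8('bdb'): parent n7 fail=1; on 'b' 1→0 → fail=6;  out ∅∪∅=∅
  n4('dede'): parent n3 fail=1; on 'e' 1 → fail=2;  out ∅∪∅=∅
  n9('bdbd'): parent n8 fail=6; on 'd' 6 → fail=7;  out ∅∪∅=∅
  n5('dedee'): parent n4 fail=2; on 'e' 2→0 → fail=0;  out {0}∪∅={0}
  n10('bdbdc'): parent n9 fail=7; on 'c' 7→1→0 → fail=0;  out ∅∪∅=∅
  n11('bdbdca'): parent n10 fail=0; on 'a' 0 → fail=0;  out {1}∪∅={1}

Text stream:
[0] read 'b'  n0⇒n6
[1] read 'd'  n6⇒n7
[2] read 'b'  n7⇒n8
[3] read 'd'  n8⇒n9
[4] read 'c'  n9⇒n10
[5] read 'a'  n10⇒n11  ** P1@[0:5]
[6] read 'd'  n11⇒n1 (fail-walked)
[7] read 'e'  n1⇒n2
[8] read 'd'  n2⇒n3
[9] read 'e'  n3⇒n4
[10] read 'e'  n4⇒n5  ** P0@[6:10]
[11] read 'd'  n5⇒n1 (fail-walked)
[12] read 'a'  n1⇒n0 (fail-walked)
[13] read 'b'  n0⇒n6
[14] read 'd'  n6⇒n7
[15] read 'e'  n7⇒n2 (fail-walked)
[16] read 'd'  n2⇒n3
[17] read 'e'  n3⇒n4
[18] read 'e'  n4⇒n5  ** P0@[14:18]
[19] read 'a'  n5⇒n0 (fail-walked)
[20] read 'b'  n0⇒n6
[21] read 'd'  n6⇒n7
[22] read 'b'  n7⇒n8
[23] read 'd'  n8⇒n9
[24] read 'c'  n9⇒n10
[25] read 'a'  n10⇒n11  ** P1@[20:25]
[26] read 'd'  n11⇒n1 (fail-walked)
[27] read 'e'  n1⇒n2
[28] read 'd'  n2⇒n3
[29] read 'e'  n3⇒n4
[30] read 'e'  n4⇒n5  ** P0@[26:30]
[31] read 'b'  n5⇒n6 (fail-walked)
[32] read 'c'  n6⇒n0 (fail-walked)
[33] read 'b'  n0⇒n6
[34] read 'd'  n6⇒n7
[35] read 'e'  n7⇒n2 (fail-walked)
[36] read 'd'  n2⇒n3
[37] read 'e'  n3⇒n4
[38] read 'e'  n4⇒n5  ** P0@[34:38]
[39] read 'c'  n5⇒n0 (fail-walked)
[40] read 'b'  n0⇒n6
[41] read 'b'  n6⇒n6 (fail-walked)
[42] read 'b'  n6⇒n6 (fail-walked)
[43] read 'e'  n6⇒n0 (fail-walked)
[44] read 'e'  n0⇒n0
[45] read 'b'  n0⇒n6
[46] read 'd'  n6⇒n7
[47] read 'b'  n7⇒n8
[48] read 'd'  n8⇒n9
[49] read 'c'  n9⇒n10
[50] read 'a'  n10⇒n11  ** P1@[45:50]
[51] read 'd'  n11⇒n1 (fail-walked)
[52] read 'c'  n1⇒n0 (fail-walked)
[53] read 'd'  n0⇒n1
[54] read 'b'  n1⇒n6 (fail-walked)
[55] read 'b'  n6⇒n6 (fail-walked)
[56] read 'a'  n6⇒n0 (fail-walked)
[57] read 'e'  n0⇒n0
[58] read 'e'  n0⇒n0
[59] read 'b'  n0⇒n6
[60] read 'c'  n6⇒n0 (fail-walked)
[61] read 'a'  n0⇒n0
[62] read 'c'  n0⇒n0
[63] read 'c'  n0⇒n0
[64] read 'c'  n0⇒n0
[65] read 'c'  n0⇒n0
[66] read 'a'  n0⇒n0

Result: [[5,1],[10,0],[18,0],[25,1],[30,0],[38,0],[50,1]]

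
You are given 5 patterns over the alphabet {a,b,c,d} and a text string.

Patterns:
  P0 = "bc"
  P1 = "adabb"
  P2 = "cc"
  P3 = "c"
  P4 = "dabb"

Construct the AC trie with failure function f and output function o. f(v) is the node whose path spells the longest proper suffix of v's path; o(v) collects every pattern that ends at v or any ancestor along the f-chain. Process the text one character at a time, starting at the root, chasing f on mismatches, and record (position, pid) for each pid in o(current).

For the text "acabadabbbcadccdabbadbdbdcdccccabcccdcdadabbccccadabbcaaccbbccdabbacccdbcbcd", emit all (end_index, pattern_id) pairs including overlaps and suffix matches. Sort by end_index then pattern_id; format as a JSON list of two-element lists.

Build automaton:
Trie (insert patterns):
  n0 'ε': a→3 b→1 c→8 d→10
  n1 'b': c→2
  n2 'bc': ·  [P0 ends]
  n3 'a': d→4
  n4 'ad': a→5
  n5 'ada': b→6
  n6 'adab': b→7
  n7 'adabb': ·  [P1 ends]
  n8 'c': c→9  [P3 ends]
  n9 'cc': ·  [P2 ends]
  n10 'd': a→11
  n11 'da': b→12
  n12 'dab': b→13
  n13 'dabb': ·  [P4 ends]

BFS fail/out derivation:
  fail(1) 'b': from fail(0)=0 chase 'b': 0 ⇒ 0;  out=∅∪out(0)=∅
  fail(3) 'a': from fail(0)=0 chase 'a': 0 ⇒ 0;  out=∅∪out(0)=∅
  fail(8) 'c': from fail(0)=0 chase 'c': 0 ⇒ 0;  out={3}∪out(0)={3}
  fail(10) 'd': from fail(0)=0 chase 'd': 0 ⇒ 0;  out=∅∪out(0)=∅
  fail(2) 'bc': from fail(1)=0 chase 'c': 0 ⇒ 8;  out={0}∪out(8)={0,3}
  fail(4) 'ad': from fail(3)=0 chase 'd': 0 ⇒ 10;  out=∅∪out(10)=∅
  fail(9) 'cc': from fail(8)=0 chase 'c': 0 ⇒ 8;  out={2}∪out(8)={2,3}
  fail(11) 'da': from fail(10)=0 chase 'a': 0 ⇒ 3;  out=∅∪out(3)=∅
  fail(5) 'ada': from fail(4)=10 chase 'a': 10 ⇒ 11;  out=∅∪out(11)=∅
  fail(12) 'dab': from fail(11)=3 chase 'b': 3→0 ⇒ 1;  out=∅∪out(1)=∅
  fail(6) 'adab': from fail(5)=11 chase 'b': 11 ⇒ 12;  out=∅∪out(12)=∅
  fail(13) 'dabb': from fail(12)=1 chase 'b': 1→0 ⇒ 1;  out={4}∪out(1)={4}
  fail(7) 'adabb': from fail(6)=12 chase 'b': 12 ⇒ 13;  out={1}∪out(13)={1,4}

Scan:
i=0 'a': node 0→3
i=1 'c': node 3→8 (fail-walked)  → match P3@[1:1]
i=2 'a': node 8→3 (fail-walked)
i=3 'b': node 3→1 (fail-walked)
i=4 'a': node 1→3 (fail-walked)
i=5 'd': node 3→4
i=6 'a': node 4→5
i=7 'b': node 5→6
i=8 'b': node 6→7  → match P1@[4:8],P4@[5:8]
i=9 'b': node 7→1 (fail-walked)
i=10 'c': node 1→2  → match P0@[9:10],P3@[10:10]
i=11 'a': node 2→3 (fail-walked)
i=12 'd': node 3→4
i=13 'c': node 4→8 (fail-walked)  → match P3@[13:13]
i=14 'c': node 8→9  → match P2@[13:14],P3@[14:14]
i=15 'd': node 9→10 (fail-walked)
i=16 'a': node 10→11
i=17 'b': node 11→12
i=18 'b': node 12→13  → match P4@[15:18]
i=19 'a': node 13→3 (fail-walked)
i=20 'd': node 3→4
i=21 'b': node 4→1 (fail-walked)
i=22 'd': node 1→10 (fail-walked)
i=23 'b': node 10→1 (fail-walked)
i=24 'd': node 1→10 (fail-walked)
i=25 'c': node 10→8 (fail-walked)  → match P3@[25:25]
i=26 'd': node 8→10 (fail-walked)
i=27 'c': node 10→8 (fail-walked)  → match P3@[27:27]
i=28 'c': node 8→9  → match P2@[27:28],P3@[28:28]
i=29 'c': node 9→9 (fail-walked)  → match P2@[28:29],P3@[29:29]
i=30 'c': node 9→9 (fail-walked)  → match P2@[29:30],P3@[30:30]
i=31 'a': node 9→3 (fail-walked)
i=32 'b': node 3→1 (fail-walked)
i=33 'c': node 1→2  → match P0@[32:33],P3@[33:33]
i=34 'c': node 2→9 (fail-walked)  → match P2@[33:34],P3@[34:34]
i=35 'c': node 9→9 (fail-walked)  → match P2@[34:35],P3@[35:35]
i=36 'd': node 9→10 (fail-walked)
i=37 'c': node 10→8 (fail-walked)  → match P3@[37:37]
i=38 'd': node 8→10 (fail-walked)
i=39 'a': node 10→11
i=40 'd': node 11→4 (fail-walked)
i=41 'a': node 4→5
i=42 'b': node 5→6
i=43 'b': node 6→7  → match P1@[39:43],P4@[40:43]
i=44 'c': node 7→2 (fail-walked)  → match P0@[43:44],P3@[44:44]
i=45 'c': node 2→9 (fail-walked)  → match P2@[44:45],P3@[45:45]
i=46 'c': node 9→9 (fail-walked)  → match P2@[45:46],P3@[46:46]
i=47 'c': node 9→9 (fail-walked)  → match P2@[46:47],P3@[47:47]
i=48 'a': node 9→3 (fail-walked)
i=49 'd': node 3→4
i=50 'a': node 4→5
i=51 'b': node 5→6
i=52 'b': node 6→7  → match P1@[48:52],P4@[49:52]
i=53 'c': node 7→2 (fail-walked)  → match P0@[52:53],P3@[53:53]
i=54 'a': node 2→3 (fail-walked)
i=55 'a': node 3→3 (fail-walked)
i=56 'c': node 3→8 (fail-walked)  → match P3@[56:56]
i=57 'c': node 8→9  → match P2@[56:57],P3@[57:57]
i=58 'b': node 9→1 (fail-walked)
i=59 'b': node 1→1 (fail-walked)
i=60 'c': node 1→2  → match P0@[59:60],P3@[60:60]
i=61 'c': node 2→9 (fail-walked)  → match P2@[60:61],P3@[61:61]
i=62 'd': node 9→10 (fail-walked)
i=63 'a': node 10→11
i=64 'b': node 11→12
i=65 'b': node 12→13  → match P4@[62:65]
i=66 'a': node 13→3 (fail-walked)
i=67 'c': node 3→8 (fail-walked)  → match P3@[67:67]
i=68 'c': node 8→9  → match P2@[67:68],P3@[68:68]
i=69 'c': node 9→9 (fail-walked)  → match P2@[68:69],P3@[69:69]
i=70 'd': node 9→10 (fail-walked)
i=71 'b': node 10→1 (fail-walked)
i=72 'c': node 1→2  → match P0@[71:72],P3@[72:72]
i=73 'b': node 2→1 (fail-walked)
i=74 'c': node 1→2  → match P0@[73:74],P3@[74:74]
i=75 'd': node 2→10 (fail-walked)

Result: [[1,3],[8,1],[8,4],[10,0],[10,3],[13,3],[14,2],[14,3],[18,4],[25,3],[27,3],[28,2],[28,3],[29,2],[29,3],[30,2],[30,3],[33,0],[33,3],[34,2],[34,3],[35,2],[35,3],[37,3],[43,1],[43,4],[44,0],[44,3],[45,2],[45,3],[46,2],[46,3],[47,2],[47,3],[52,1],[52,4],[53,0],[53,3],[56,3],[57,2],[57,3],[60,0],[60,3],[61,2],[61,3],[65,4],[67,3],[68,2],[68,3],[69,2],[69,3],[72,0],[72,3],[74,0],[74,3]]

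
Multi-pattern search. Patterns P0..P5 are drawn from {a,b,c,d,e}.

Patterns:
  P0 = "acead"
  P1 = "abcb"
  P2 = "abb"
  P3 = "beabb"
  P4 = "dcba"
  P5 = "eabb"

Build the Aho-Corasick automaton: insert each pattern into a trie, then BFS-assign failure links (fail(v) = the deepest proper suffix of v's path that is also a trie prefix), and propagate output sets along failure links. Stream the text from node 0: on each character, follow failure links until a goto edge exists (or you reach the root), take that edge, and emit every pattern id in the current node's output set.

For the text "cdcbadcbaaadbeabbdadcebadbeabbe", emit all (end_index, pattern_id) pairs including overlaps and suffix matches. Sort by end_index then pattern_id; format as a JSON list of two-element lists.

Build automaton:
Trie (insert patterns):
  0='ε' goto a→1 b→10 d→15 e→19
  1='a' goto b→6 c→2
  2='ac' goto e→3
  3='ace' goto a→4
  4='acea' goto d→5
  5='acead' goto ·  ←P0
  6='ab' goto b→9 c→7
  7='abc' goto b→8
  8='abcb' goto ·  ←P1
  9='abb' goto ·  ←P2
  10='b' goto e→11
  11='be' goto a→12
  12='bea' goto b→13
  13='beab' goto b→14
  14='beabb' goto ·  ←P3
  15='d' goto c→16
  16='dc' goto b→17
  17='dcb' goto a→18
  18='dcba' goto ·  ←P4
  19='e' goto a→20
  20='ea' goto b→21
  21='eab' goto b→22
  22='eabb' goto ·  ←P5

Failure links (BFS by depth):
  n1('a'): parent n0 fail=0; on 'a' 0 → fail=0;  out ∅∪∅=∅
  n10('b'): parent n0 fail=0; on 'b' 0 → fail=0;  out ∅∪∅=∅
  n15('d'): parent n0 fail=0; on 'd' 0 → fail=0;  out ∅∪∅=∅
  n19('e'): parent n0 fail=0; on 'e' 0 → fail=0;  out ∅∪∅=∅
  n2('ac'): parent n1 fail=0; on 'c' 0 → fail=0;  out ∅∪∅=∅
  n6('ab'): parent n1 fail=0; on 'b' 0 → fail=10;  out ∅∪∅=∅
  n11('be'): parent n10 fail=0; on 'e' 0 → fail=19;  out ∅∪∅=∅
  n16('dc'): parent n15 fail=0; on 'c' 0 → fail=0;  out ∅∪∅=∅
  n20('ea'): parent n19 fail=0; on 'a' 0 → fail=1;  out ∅∪∅=∅
  n3('ace'): parent n2 fail=0; on 'e' 0 → fail=19;  out ∅∪∅=∅
  n7('abc'): parent n6 fail=10; on 'c' 10→0 → fail=0;  out ∅∪∅=∅
  n9('abb'): parent n6 fail=10; on 'b' 10→0 → fail=10;  out {2}∪∅={2}
  n12('bea'): parent n11 fail=19; on 'a' 19 → fail=20;  out ∅∪∅=∅
  n17('dcb'): parent n16 fail=0; on 'b' 0 → fail=10;  out ∅∪∅=∅
  n21('eab'): parent n20 fail=1; on 'b' 1 → fail=6;  out ∅∪∅=∅
  n4('acea'): parent n3 fail=19; on 'a' 19 → fail=20;  out ∅∪∅=∅
  n8('abcb'): parent n7 fail=0; on 'b' 0 → fail=10;  out {1}∪∅={1}
  n13('beab'): parent n12 fail=20; on 'b' 20 → fail=21;  out ∅∪∅=∅
  n18('dcba'): parent n17 fail=10; on 'a' 10→0 → fail=1;  out {4}∪∅={4}
  n22('eabb'): parent n21 fail=6; on 'b' 6 → fail=9;  out {5}∪{2}={2,5}
  n5('acead'): parent n4 fail=20; on 'd' 20→1→0 → fail=15;  out {0}∪∅={0}
  n14('beabb'): parent n13 fail=21; on 'b' 21 → fail=22;  out {3}∪{2,5}={2,3,5}

Text stream:
pos 0 'c': at 0
pos 1 'd': at 15
pos 2 'c': at 16
pos 3 'b': at 17
pos 4 'a': at 18  emit P4@[1:4]
pos 5 'd': at 15 (via fail)
pos 6 'c': at 16
pos 7 'b': at 17
pos 8 'a': at 18  emit P4@[5:8]
pos 9 'a': at 1 (via fail)
pos 10 'a': at 1 (via fail)
pos 11 'd': at 15 (via fail)
pos 12 'b': at 10 (via fail)
pos 13 'e': at 11
pos 14 'a': at 12
pos 15 'b': at 13
pos 16 'b': at 14  emit P2@[14:16],P3@[12:16],P5@[13:16]
pos 17 'd': at 15 (via fail)
pos 18 'a': at 1 (via fail)
pos 19 'd': at 15 (via fail)
pos 20 'c': at 16
pos 21 'e': at 19 (via fail)
pos 22 'b': at 10 (via fail)
pos 23 'a': at 1 (via fail)
pos 24 'd': at 15 (via fail)
pos 25 'b': at 10 (via fail)
pos 26 'e': at 11
pos 27 'a': at 12
pos 28 'b': at 13
pos 29 'b': at 14  emit P2@[27:29],P3@[25:29],P5@[26:29]
pos 30 'e': at 11 (via fail)

Result: [[4,4],[8,4],[16,2],[16,3],[16,5],[29,2],[29,3],[29,5]]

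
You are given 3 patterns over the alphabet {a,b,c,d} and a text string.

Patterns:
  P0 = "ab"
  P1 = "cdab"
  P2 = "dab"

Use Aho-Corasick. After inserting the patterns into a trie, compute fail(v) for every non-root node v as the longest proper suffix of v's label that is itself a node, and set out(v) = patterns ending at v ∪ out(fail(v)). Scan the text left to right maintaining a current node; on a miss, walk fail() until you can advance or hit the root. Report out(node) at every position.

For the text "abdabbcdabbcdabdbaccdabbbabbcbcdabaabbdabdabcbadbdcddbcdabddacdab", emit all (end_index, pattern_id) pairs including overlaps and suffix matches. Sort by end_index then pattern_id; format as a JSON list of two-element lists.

Construct AC machine:
Trie (insert patterns):
  0='ε' goto a→1 c→3 d→7
  1='a' goto b→2
  2='ab' goto ·  ←P0
  3='c' goto d→4
  4='cd' goto a→5
  5='cda' goto b→6
  6='cdab' goto ·  ←P1
  7='d' goto a→8
  8='da' goto b→9
  9='dab' goto ·  ←P2

Failure links (BFS by depth):
  fail(1) 'a': from fail(0)=0 chase 'a': 0 ⇒ 0;  out=∅∪out(0)=∅
  fail(3) 'c': from fail(0)=0 chase 'c': 0 ⇒ 0;  out=∅∪out(0)=∅
  fail(7) 'd': from fail(0)=0 chase 'd': 0 ⇒ 0;  out=∅∪out(0)=∅
  fail(2) 'ab': from fail(1)=0 chase 'b': 0 ⇒ 0;  out={0}∪out(0)={0}
  fail(4) 'cd': from fail(3)=0 chase 'd': 0 ⇒ 7;  out=∅∪out(7)=∅
  fail(8) 'da': from fail(7)=0 chase 'a': 0 ⇒ 1;  out=∅∪out(1)=∅
  fail(5) 'cda': from fail(4)=7 chase 'a': 7 ⇒ 8;  out=∅∪out(8)=∅
  fail(9) 'dab': from fail(8)=1 chase 'b': 1 ⇒ 2;  out={2}∪out(2)={0,2}
  fail(6) 'cdab': from fail(5)=8 chase 'b': 8 ⇒ 9;  out={1}∪out(9)={0,1,2}

Text stream:
pos 0 'a': at 1
pos 1 'b': at 2  ** P0@[0:1]
pos 2 'd': at 7 ·f
pos 3 'a': at 8
pos 4 'b': at 9  ** P0@[3:4],P2@[2:4]
pos 5 'b': at 0 ·f
pos 6 'c': at 3
pos 7 'd': at 4
pos 8 'a': at 5
pos 9 'b': at 6  ** P0@[8:9],P1@[6:9],P2@[7:9]
pos 10 'b': at 0 ·f
pos 11 'c': at 3
pos 12 'd': at 4
pos 13 'a': at 5
pos 14 'b': at 6  ** P0@[13:14],P1@[11:14],P2@[12:14]
pos 15 'd': at 7 ·f
pos 16 'b': at 0 ·f
pos 17 'a': at 1
pos 18 'c': at 3 ·f
pos 19 'c': at 3 ·f
pos 20 'd': at 4
pos 21 'a': at 5
pos 22 'b': at 6  ** P0@[21:22],P1@[19:22],P2@[20:22]
pos 23 'b': at 0 ·f
pos 24 'b': at 0
pos 25 'a': at 1
pos 26 'b': at 2  ** P0@[25:26]
pos 27 'b': at 0 ·f
pos 28 'c': at 3
pos 29 'b': at 0 ·f
pos 30 'c': at 3
pos 31 'd': at 4
pos 32 'a': at 5
pos 33 'b': at 6  ** P0@[32:33],P1@[30:33],P2@[31:33]
pos 34 'a': at 1 ·f
pos 35 'a': at 1 ·f
pos 36 'b': at 2  ** P0@[35:36]
pos 37 'b': at 0 ·f
pos 38 'd': at 7
pos 39 'a': at 8
pos 40 'b': at 9  ** P0@[39:40],P2@[38:40]
pos 41 'd': at 7 ·f
pos 42 'a': at 8
pos 43 'b': at 9  ** P0@[42:43],P2@[41:43]
pos 44 'c': at 3 ·f
pos 45 'b': at 0 ·f
pos 46 'a': at 1
pos 47 'd': at 7 ·f
pos 48 'b': at 0 ·f
pos 49 'd': at 7
pos 50 'c': at 3 ·f
pos 51 'd': at 4
pos 52 'd': at 7 ·f
pos 53 'b': at 0 ·f
pos 54 'c': at 3
pos 55 'd': at 4
pos 56 'a': at 5
pos 57 'b': at 6  ** P0@[56:57],P1@[54:57],P2@[55:57]
pos 58 'd': at 7 ·f
pos 59 'd': at 7 ·f
pos 60 'a': at 8
pos 61 'c': at 3 ·f
pos 62 'd': at 4
pos 63 'a': at 5
pos 64 'b': at 6  ** P0@[63:64],P1@[61:64],P2@[62:64]

Matches: [[1,0],[4,0],[4,2],[9,0],[9,1],[9,2],[14,0],[14,1],[14,2],[22,0],[22,1],[22,2],[26,0],[33,0],[33,1],[33,2],[36,0],[40,0],[40,2],[43,0],[43,2],[57,0],[57,1],[57,2],[64,0],[64,1],[64,2]]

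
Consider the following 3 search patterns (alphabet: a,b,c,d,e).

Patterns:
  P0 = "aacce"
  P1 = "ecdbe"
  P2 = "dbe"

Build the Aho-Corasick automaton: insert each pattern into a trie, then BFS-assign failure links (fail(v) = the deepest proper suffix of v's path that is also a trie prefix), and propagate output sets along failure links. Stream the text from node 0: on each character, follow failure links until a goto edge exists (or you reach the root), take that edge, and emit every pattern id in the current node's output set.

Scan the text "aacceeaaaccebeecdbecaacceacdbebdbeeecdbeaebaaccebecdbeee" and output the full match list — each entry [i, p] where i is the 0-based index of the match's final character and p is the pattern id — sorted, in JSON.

Build automaton:
Trie (insert patterns):
  n0 'ε': a→1 d→11 e→6
  n1 'a': a→2
  n2 'aa': c→3
  n3 'aac': c→4
  n4 'aacc': e→5
  n5 'aacce': ·  ←P0
  n6 'e': c→7
  n7 'ec': d→8
  n8 'ecd': b→9
  n9 'ecdb': e→10
  n10 'ecdbe': ·  ←P1
  n11 'd': b→12
  n12 'db': e→13
  n13 'dbe': ·  ←P2

BFS fail/out derivation:
  n1('a'): parent n0 fail=0; on 'a' 0 → fail=0;  out ∅∪∅=∅
  n6('e'): parent n0 fail=0; on 'e' 0 → fail=0;  out ∅∪∅=∅
  n11('d'): parent n0 fail=0; on 'd' 0 → fail=0;  out ∅∪∅=∅
  n2('aa'): parent n1 fail=0; on 'a' 0 → fail=1;  out ∅∪∅=∅
  n7('ec'): parent n6 fail=0; on 'c' 0 → fail=0;  out ∅∪∅=∅
  n12('db'): parent n11 fail=0; on 'b' 0 → fail=0;  out ∅∪∅=∅
  n3('aac'): parent n2 fail=1; on 'c' 1→0 → fail=0;  out ∅∪∅=∅
  n8('ecd'): parent n7 fail=0; on 'd' 0 → fail=11;  out ∅∪∅=∅
  n13('dbe'): parent n12 fail=0; on 'e' 0 → fail=6;  out {2}∪∅={2}
  n4('aacc'): parent n3 fail=0; on 'c' 0 → fail=0;  out ∅∪∅=∅
  n9('ecdb'): parent n8 fail=11; on 'b' 11 → fail=12;  out ∅∪∅=∅
  n5('aacce'): parent n4 fail=0; on 'e' 0 → fail=6;  out {0}∪∅={0}
  n10('ecdbe'): parent n9 fail=12; on 'e' 12 → fail=13;  out {1}∪{2}={1,2}

Run:
[0] read 'a'  n0⇒n1
[1] read 'a'  n1⇒n2
[2] read 'c'  n2⇒n3
[3] read 'c'  n3⇒n4
[4] read 'e'  n4⇒n5  ** P0@[0:4]
[5] read 'e'  n5⇒n6 (via fail)
[6] read 'a'  n6⇒n1 (via fail)
[7] read 'a'  n1⇒n2
[8] read 'a'  n2⇒n2 (via fail)
[9] read 'c'  n2⇒n3
[10] read 'c'  n3⇒n4
[11] read 'e'  n4⇒n5  ** P0@[7:11]
[12] read 'b'  n5⇒n0 (via fail)
[13] read 'e'  n0⇒n6
[14] read 'e'  n6⇒n6 (via fail)
[15] read 'c'  n6⇒n7
[16] read 'd'  n7⇒n8
[17] read 'b'  n8⇒n9
[18] read 'e'  n9⇒n10  ** P1@[14:18],P2@[16:18]
[19] read 'c'  n10⇒n7 (via fail)
[20] read 'a'  n7⇒n1 (via fail)
[21] read 'a'  n1⇒n2
[22] read 'c'  n2⇒n3
[23] read 'c'  n3⇒n4
[24] read 'e'  n4⇒n5  ** P0@[20:24]
[25] read 'a'  n5⇒n1 (via fail)
[26] read 'c'  n1⇒n0 (via fail)
[27] read 'd'  n0⇒n11
[28] read 'b'  n11⇒n12
[29] read 'e'  n12⇒n13  ** P2@[27:29]
[30] read 'b'  n13⇒n0 (via fail)
[31] read 'd'  n0⇒n11
[32] read 'b'  n11⇒n12
[33] read 'e'  n12⇒n13  ** P2@[31:33]
[34] read 'e'  n13⇒n6 (via fail)
[35] read 'e'  n6⇒n6 (via fail)
[36] read 'c'  n6⇒n7
[37] read 'd'  n7⇒n8
[38] read 'b'  n8⇒n9
[39] read 'e'  n9⇒n10  ** P1@[35:39],P2@[37:39]
[40] read 'a'  n10⇒n1 (via fail)
[41] read 'e'  n1⇒n6 (via fail)
[42] read 'b'  n6⇒n0 (via fail)
[43] read 'a'  n0⇒n1
[44] read 'a'  n1⇒n2
[45] read 'c'  n2⇒n3
[46] read 'c'  n3⇒n4
[47] read 'e'  n4⇒n5  ** P0@[43:47]
[48] read 'b'  n5⇒n0 (via fail)
[49] read 'e'  n0⇒n6
[50] read 'c'  n6⇒n7
[51] read 'd'  n7⇒n8
[52] read 'b'  n8⇒n9
[53] read 'e'  n9⇒n10  ** P1@[49:53],P2@[51:53]
[54] read 'e'  n10⇒n6 (via fail)
[55] read 'e'  n6⇒n6 (via fail)

All matches (sorted): [[4,0],[11,0],[18,1],[18,2],[24,0],[29,2],[33,2],[39,1],[39,2],[47,0],[53,1],[53,2]]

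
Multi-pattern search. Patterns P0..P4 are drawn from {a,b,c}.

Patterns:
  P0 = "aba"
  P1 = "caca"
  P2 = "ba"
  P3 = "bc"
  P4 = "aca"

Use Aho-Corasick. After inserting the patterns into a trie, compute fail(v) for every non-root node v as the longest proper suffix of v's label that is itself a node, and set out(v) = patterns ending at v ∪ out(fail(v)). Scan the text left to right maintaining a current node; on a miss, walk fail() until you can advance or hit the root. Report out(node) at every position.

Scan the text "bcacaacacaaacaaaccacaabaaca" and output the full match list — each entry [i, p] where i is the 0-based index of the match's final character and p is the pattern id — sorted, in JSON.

Construct AC machine:
Trie (insert patterns):
  0='ε' goto a→1 b→8 c→4
  1='a' goto b→2 c→11
  2='ab' goto a→3
  3='aba' goto ·  ←P0
  4='c' goto a→5
  5='ca' goto c→6
  6='cac' goto a→7
  7='caca' goto ·  ←P1
  8='b' goto a→9 c→10
  9='ba' goto ·  ←P2
  10='bc' goto ·  ←P3
  11='ac' goto a→12
  12='aca' goto ·  ←P4

BFS fail/out derivation:
  fail(1) 'a': from fail(0)=0 chase 'a': 0 ⇒ 0;  out=∅∪out(0)=∅
  fail(4) 'c': from fail(0)=0 chase 'c': 0 ⇒ 0;  out=∅∪out(0)=∅
  fail(8) 'b': from fail(0)=0 chase 'b': 0 ⇒ 0;  out=∅∪out(0)=∅
  fail(2) 'ab': from fail(1)=0 chase 'b': 0 ⇒ 8;  out=∅∪out(8)=∅
  fail(5) 'ca': from fail(4)=0 chase 'a': 0 ⇒ 1;  out=∅∪out(1)=∅
  fail(9) 'ba': from fail(8)=0 chase 'a': 0 ⇒ 1;  out={2}∪out(1)={2}
  fail(10) 'bc': from fail(8)=0 chase 'c': 0 ⇒ 4;  out={3}∪out(4)={3}
  fail(11) 'ac': from fail(1)=0 chase 'c': 0 ⇒ 4;  out=∅∪out(4)=∅
  fail(3) 'aba': from fail(2)=8 chase 'a': 8 ⇒ 9;  out={0}∪out(9)={0,2}
  fail(6) 'cac': from fail(5)=1 chase 'c': 1 ⇒ 11;  out=∅∪out(11)=∅
  fail(12) 'aca': from fail(11)=4 chase 'a': 4 ⇒ 5;  out={4}∪out(5)={4}
  fail(7) 'caca': from fail(6)=11 chase 'a': 11 ⇒ 12;  out={1}∪out(12)={1,4}

Scan:
[0] read 'b'  n0⇒n8
[1] read 'c'  n8⇒n10  → match P3@[0:1]
[2] read 'a'  n10⇒n5 (via fail)
[3] read 'c'  n5⇒n6
[4] read 'a'  n6⇒n7  → match P1@[1:4],P4@[2:4]
[5] read 'a'  n7⇒n1 (via fail)
[6] read 'c'  n1⇒n11
[7] read 'a'  n11⇒n12  → match P4@[5:7]
[8] read 'c'  n12⇒n6 (via fail)
[9] read 'a'  n6⇒n7  → match P1@[6:9],P4@[7:9]
[10] read 'a'  n7⇒n1 (via fail)
[11] read 'a'  n1⇒n1 (via fail)
[12] read 'c'  n1⇒n11
[13] read 'a'  n11⇒n12  → match P4@[11:13]
[14] read 'a'  n12⇒n1 (via fail)
[15] read 'a'  n1⇒n1 (via fail)
[16] read 'c'  n1⇒n11
[17] read 'c'  n11⇒n4 (via fail)
[18] read 'a'  n4⇒n5
[19] read 'c'  n5⇒n6
[20] read 'a'  n6⇒n7  → match P1@[17:20],P4@[18:20]
[21] read 'a'  n7⇒n1 (via fail)
[22] read 'b'  n1⇒n2
[23] read 'a'  n2⇒n3  → match P0@[21:23],P2@[22:23]
[24] read 'a'  n3⇒n1 (via fail)
[25] read 'c'  n1⇒n11
[26] read 'a'  n11⇒n12  → match P4@[24:26]

Result: [[1,3],[4,1],[4,4],[7,4],[9,1],[9,4],[13,4],[20,1],[20,4],[23,0],[23,2],[26,4]]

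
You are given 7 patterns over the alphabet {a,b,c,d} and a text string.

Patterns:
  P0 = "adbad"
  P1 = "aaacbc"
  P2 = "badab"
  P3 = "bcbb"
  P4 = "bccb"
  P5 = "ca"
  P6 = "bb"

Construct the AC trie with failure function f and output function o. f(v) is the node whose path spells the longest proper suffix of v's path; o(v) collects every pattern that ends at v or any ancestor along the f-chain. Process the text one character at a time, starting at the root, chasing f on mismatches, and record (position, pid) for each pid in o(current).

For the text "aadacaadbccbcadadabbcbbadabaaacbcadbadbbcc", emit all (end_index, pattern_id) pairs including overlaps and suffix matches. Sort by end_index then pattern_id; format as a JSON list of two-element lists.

Build automaton:
Trie nodes:
  0='ε' goto a→1 b→11 c→21
  1='a' goto a→6 d→2
  2='ad' goto b→3
  3='adb' goto a→4
  4='adba' goto d→5
  5='adbad' goto ·  [P0 ends]
  6='aa' goto a→7
  7='aaa' goto c→8
  8='aaac' goto b→9
  9='aaacb' goto c→10
  10='aaacbc' goto ·  [P1 ends]
  11='b' goto a→12 b→23 c→16
  12='ba' goto d→13
  13='bad' goto a→14
  14='bada' goto b→15
  15='badab' goto ·  [P2 ends]
  16='bc' goto b→17 c→19
  17='bcb' goto b→18
  18='bcbb' goto ·  [P3 ends]
  19='bcc' goto b→20
  20='bccb' goto ·  [P4 ends]
  21='c' goto a→22
  22='ca' goto ·  [P5 ends]
  23='bb' goto ·  [P6 ends]

BFS fail/out derivation:
  fail(1) 'a': from fail(0)=0 chase 'a': 0 ⇒ 0;  out=∅∪out(0)=∅
  fail(11) 'b': from fail(0)=0 chase 'b': 0 ⇒ 0;  out=∅∪out(0)=∅
  fail(21) 'c': from fail(0)=0 chase 'c': 0 ⇒ 0;  out=∅∪out(0)=∅
  fail(2) 'ad': from fail(1)=0 chase 'd': 0 ⇒ 0;  out=∅∪out(0)=∅
  fail(6) 'aa': from fail(1)=0 chase 'a': 0 ⇒ 1;  out=∅∪out(1)=∅
  fail(12) 'ba': from fail(11)=0 chase 'a': 0 ⇒ 1;  out=∅∪out(1)=∅
  fail(16) 'bc': from fail(11)=0 chase 'c': 0 ⇒ 21;  out=∅∪out(21)=∅
  fail(22) 'ca': from fail(21)=0 chase 'a': 0 ⇒ 1;  out={5}∪out(1)={5}
  fail(23) 'bb': from fail(11)=0 chase 'b': 0 ⇒ 11;  out={6}∪out(11)={6}
  fail(3) 'adb': from fail(2)=0 chase 'b': 0 ⇒ 11;  out=∅∪out(11)=∅
  fail(7) 'aaa': from fail(6)=1 chase 'a': 1 ⇒ 6;  out=∅∪out(6)=∅
  fail(13) 'bad': from fail(12)=1 chase 'd': 1 ⇒ 2;  out=∅∪out(2)=∅
  fail(17) 'bcb': from fail(16)=21 chase 'b': 21→0 ⇒ 11;  out=∅∪out(11)=∅
  fail(19) 'bcc': from fail(16)=21 chase 'c': 21→0 ⇒ 21;  out=∅∪out(21)=∅
  fail(4) 'adba': from fail(3)=11 chase 'a': 11 ⇒ 12;  out=∅∪out(12)=∅
  fail(8) 'aaac': from fail(7)=6 chase 'c': 6→1→0 ⇒ 21;  out=∅∪out(21)=∅
  fail(14) 'bada': from fail(13)=2 chase 'a': 2→0 ⇒ 1;  out=∅∪out(1)=∅
  fail(18) 'bcbb': from fail(17)=11 chase 'b': 11 ⇒ 23;  out={3}∪out(23)={3,6}
  fail(20) 'bccb': from fail(19)=21 chase 'b': 21→0 ⇒ 11;  out={4}∪out(11)={4}
  fail(5) 'adbad': from fail(4)=12 chase 'd': 12 ⇒ 13;  out={0}∪out(13)={0}
  fail(9) 'aaacb': from fail(8)=21 chase 'b': 21→0 ⇒ 11;  out=∅∪out(11)=∅
  fail(15) 'badab': from fail(14)=1 chase 'b': 1→0 ⇒ 11;  out={2}∪out(11)={2}
  fail(10) 'aaacbc': from fail(9)=11 chase 'c': 11 ⇒ 16;  out={1}∪out(16)={1}

Scan:
pos 0 'a': at 1
pos 1 'a': at 6
pos 2 'd': at 2 ·f
pos 3 'a': at 1 ·f
pos 4 'c': at 21 ·f
pos 5 'a': at 22  ** P5@[4:5]
pos 6 'a': at 6 ·f
pos 7 'd': at 2 ·f
pos 8 'b': at 3
pos 9 'c': at 16 ·f
pos 10 'c': at 19
pos 11 'b': at 20  ** P4@[8:11]
pos 12 'c': at 16 ·f
pos 13 'a': at 22 ·f  ** P5@[12:13]
pos 14 'd': at 2 ·f
pos 15 'a': at 1 ·f
pos 16 'd': at 2
pos 17 'a': at 1 ·f
pos 18 'b': at 11 ·f
pos 19 'b': at 23  ** P6@[18:19]
pos 20 'c': at 16 ·f
pos 21 'b': at 17
pos 22 'b': at 18  ** P3@[19:22],P6@[21:22]
pos 23 'a': at 12 ·f
pos 24 'd': at 13
pos 25 'a': at 14
pos 26 'b': at 15  ** P2@[22:26]
pos 27 'a': at 12 ·f
pos 28 'a': at 6 ·f
pos 29 'a': at 7
pos 30 'c': at 8
pos 31 'b': at 9
pos 32 'c': at 10  ** P1@[27:32]
pos 33 'a': at 22 ·f  ** P5@[32:33]
pos 34 'd': at 2 ·f
pos 35 'b': at 3
pos 36 'a': at 4
pos 37 'd': at 5  ** P0@[33:37]
pos 38 'b': at 3 ·f
pos 39 'b': at 23 ·f  ** P6@[38:39]
pos 40 'c': at 16 ·f
pos 41 'c': at 19

All matches (sorted): [[5,5],[11,4],[13,5],[19,6],[22,3],[22,6],[26,2],[32,1],[33,5],[37,0],[39,6]]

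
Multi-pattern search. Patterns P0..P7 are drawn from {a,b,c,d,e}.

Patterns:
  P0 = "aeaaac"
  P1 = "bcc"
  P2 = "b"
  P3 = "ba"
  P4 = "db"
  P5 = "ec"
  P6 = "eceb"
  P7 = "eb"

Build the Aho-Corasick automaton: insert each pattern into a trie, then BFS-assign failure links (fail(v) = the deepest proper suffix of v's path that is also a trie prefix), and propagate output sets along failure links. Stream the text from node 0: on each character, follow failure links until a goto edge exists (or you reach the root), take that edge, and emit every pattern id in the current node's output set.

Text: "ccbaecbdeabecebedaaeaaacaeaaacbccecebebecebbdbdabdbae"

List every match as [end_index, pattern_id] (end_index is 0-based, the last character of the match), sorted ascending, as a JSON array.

Build automaton:
Trie nodes:
  0='ε' goto a→1 b→7 d→11 e→13
  1='a' goto e→2
  2='ae' goto a→3
  3='aea' goto a→4
  4='aeaa' goto a→5
  5='aeaaa' goto c→6
  6='aeaaac' goto ·  ←P0
  7='b' goto a→10 c→8  ←P2
  8='bc' goto c→9
  9='bcc' goto ·  ←P1
  10='ba' goto ·  ←P3
  11='d' goto b→12
  12='db' goto ·  ←P4
  13='e' goto b→17 c→14
  14='ec' goto e→15  ←P5
  15='ece' goto b→16
  16='eceb' goto ·  ←P6
  17='eb' goto ·  ←P7

Failure links (BFS by depth):
  fail(1) 'a': from fail(0)=0 chase 'a': 0 ⇒ 0;  out=∅∪out(0)=∅
  fail(7) 'b': from fail(0)=0 chase 'b': 0 ⇒ 0;  out={2}∪out(0)={2}
  fail(11) 'd': from fail(0)=0 chase 'd': 0 ⇒ 0;  out=∅∪out(0)=∅
  fail(13) 'e': from fail(0)=0 chase 'e': 0 ⇒ 0;  out=∅∪out(0)=∅
  fail(2) 'ae': from fail(1)=0 chase 'e': 0 ⇒ 13;  out=∅∪out(13)=∅
  fail(8) 'bc': from fail(7)=0 chase 'c': 0 ⇒ 0;  out=∅∪out(0)=∅
  fail(10) 'ba': from fail(7)=0 chase 'a': 0 ⇒ 1;  out={3}∪out(1)={3}
  fail(12) 'db': from fail(11)=0 chase 'b': 0 ⇒ 7;  out={4}∪out(7)={2,4}
  fail(14) 'ec': from fail(13)=0 chase 'c': 0 ⇒ 0;  out={5}∪out(0)={5}
  fail(17) 'eb': from fail(13)=0 chase 'b': 0 ⇒ 7;  out={7}∪out(7)={2,7}
  fail(3) 'aea': from fail(2)=13 chase 'a': 13→0 ⇒ 1;  out=∅∪out(1)=∅
  fail(9) 'bcc': from fail(8)=0 chase 'c': 0 ⇒ 0;  out={1}∪out(0)={1}
  fail(15) 'ece': from fail(14)=0 chase 'e': 0 ⇒ 13;  out=∅∪out(13)=∅
  fail(4) 'aeaa': from fail(3)=1 chase 'a': 1→0 ⇒ 1;  out=∅∪out(1)=∅
  fail(16) 'eceb': from fail(15)=13 chase 'b': 13 ⇒ 17;  out={6}∪out(17)={2,6,7}
  fail(5) 'aeaaa': from fail(4)=1 chase 'a': 1→0 ⇒ 1;  out=∅∪out(1)=∅
  fail(6) 'aeaaac': from fail(5)=1 chase 'c': 1→0 ⇒ 0;  out={0}∪out(0)={0}

Run:
[0] read 'c'  n0⇒n0
[1] read 'c'  n0⇒n0
[2] read 'b'  n0⇒n7  → match P2@[2:2]
[3] read 'a'  n7⇒n10  → match P3@[2:3]
[4] read 'e'  n10⇒n2 (fail-walked)
[5] read 'c'  n2⇒n14 (fail-walked)  → match P5@[4:5]
[6] read 'b'  n14⇒n7 (fail-walked)  → match P2@[6:6]
[7] read 'd'  n7⇒n11 (fail-walked)
[8] read 'e'  n11⇒n13 (fail-walked)
[9] read 'a'  n13⇒n1 (fail-walked)
[10] read 'b'  n1⇒n7 (fail-walked)  → match P2@[10:10]
[11] read 'e'  n7⇒n13 (fail-walked)
[12] read 'c'  n13⇒n14  → match P5@[11:12]
[13] read 'e'  n14⇒n15
[14] read 'b'  n15⇒n16  → match P2@[14:14],P6@[11:14],P7@[13:14]
[15] read 'e'  n16⇒n13 (fail-walked)
[16] read 'd'  n13⇒n11 (fail-walked)
[17] read 'a'  n11⇒n1 (fail-walked)
[18] read 'a'  n1⇒n1 (fail-walked)
[19] read 'e'  n1⇒n2
[20] read 'a'  n2⇒n3
[21] read 'a'  n3⇒n4
[22] read 'a'  n4⇒n5
[23] read 'c'  n5⇒n6  → match P0@[18:23]
[24] read 'a'  n6⇒n1 (fail-walked)
[25] read 'e'  n1⇒n2
[26] read 'a'  n2⇒n3
[27] read 'a'  n3⇒n4
[28] read 'a'  n4⇒n5
[29] read 'c'  n5⇒n6  → match P0@[24:29]
[30] read 'b'  n6⇒n7 (fail-walked)  → match P2@[30:30]
[31] read 'c'  n7⇒n8
[32] read 'c'  n8⇒n9  → match P1@[30:32]
[33] read 'e'  n9⇒n13 (fail-walked)
[34] read 'c'  n13⇒n14  → match P5@[33:34]
[35] read 'e'  n14⇒n15
[36] read 'b'  n15⇒n16  → match P2@[36:36],P6@[33:36],P7@[35:36]
[37] read 'e'  n16⇒n13 (fail-walked)
[38] read 'b'  n13⇒n17  → match P2@[38:38],P7@[37:38]
[39] read 'e'  n17⇒n13 (fail-walked)
[40] read 'c'  n13⇒n14  → match P5@[39:40]
[41] read 'e'  n14⇒n15
[42] read 'b'  n15⇒n16  → match P2@[42:42],P6@[39:42],P7@[41:42]
[43] read 'b'  n16⇒n7 (fail-walked)  → match P2@[43:43]
[44] read 'd'  n7⇒n11 (fail-walked)
[45] read 'b'  n11⇒n12  → match P2@[45:45],P4@[44:45]
[46] read 'd'  n12⇒n11 (fail-walked)
[47] read 'a'  n11⇒n1 (fail-walked)
[48] read 'b'  n1⇒n7 (fail-walked)  → match P2@[48:48]
[49] read 'd'  n7⇒n11 (fail-walked)
[50] read 'b'  n11⇒n12  → match P2@[50:50],P4@[49:50]
[51] read 'a'  n12⇒n10 (fail-walked)  → match P3@[50:51]
[52] read 'e'  n10⇒n2 (fail-walked)

Matches: [[2,2],[3,3],[5,5],[6,2],[10,2],[12,5],[14,2],[14,6],[14,7],[23,0],[29,0],[30,2],[32,1],[34,5],[36,2],[36,6],[36,7],[38,2],[38,7],[40,5],[42,2],[42,6],[42,7],[43,2],[45,2],[45,4],[48,2],[50,2],[50,4],[51,3]]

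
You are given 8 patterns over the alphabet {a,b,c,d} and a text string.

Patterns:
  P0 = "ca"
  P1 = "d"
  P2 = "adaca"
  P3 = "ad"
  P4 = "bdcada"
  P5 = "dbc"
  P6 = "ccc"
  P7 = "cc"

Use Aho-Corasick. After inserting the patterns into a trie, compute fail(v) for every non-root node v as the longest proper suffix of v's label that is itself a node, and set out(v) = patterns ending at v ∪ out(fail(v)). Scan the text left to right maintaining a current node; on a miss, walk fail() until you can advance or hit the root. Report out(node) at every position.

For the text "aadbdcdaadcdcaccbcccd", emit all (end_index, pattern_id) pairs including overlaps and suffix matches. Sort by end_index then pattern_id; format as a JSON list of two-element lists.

Construct AC machine:
Trie (insert patterns):
  n0 'ε': a→4 b→9 c→1 d→3
  n1 'c': a→2 c→17
  n2 'ca': ·  [P0 ends]
  n3 'd': b→15  [P1 ends]
  n4 'a': d→5
  n5 'ad': a→6  [P3 ends]
  n6 'ada': c→7
  n7 'adac': a→8
  n8 'adaca': ·  [P2 ends]
  n9 'b': d→10
  n10 'bd': c→11
  n11 'bdc': a→12
  n12 'bdca': d→13
  n13 'bdcad': a→14
  n14 'bdcada': ·  [P4 ends]
  n15 'db': c→16
  n16 'dbc': ·  [P5 ends]
  n17 'cc': c→18  [P7 ends]
  n18 'ccc': ·  [P6 ends]

BFS fail/out derivation:
  n1('c'): parent n0 fail=0; on 'c' 0 → fail=0;  out ∅∪∅=∅
  n3('d'): parent n0 fail=0; on 'd' 0 → fail=0;  out {1}∪∅={1}
  n4('a'): parent n0 fail=0; on 'a' 0 → fail=0;  out ∅∪∅=∅
  n9('b'): parent n0 fail=0; on 'b' 0 → fail=0;  out ∅∪∅=∅
  n2('ca'): parent n1 fail=0; on 'a' 0 → fail=4;  out {0}∪∅={0}
  n5('ad'): parent n4 fail=0; on 'd' 0 → fail=3;  out {3}∪{1}={1,3}
  n10('bd'): parent n9 fail=0; on 'd' 0 → fail=3;  out ∅∪{1}={1}
  n15('db'): parent n3 fail=0; on 'b' 0 → fail=9;  out ∅∪∅=∅
  n17('cc'): parent n1 fail=0; on 'c' 0 → fail=1;  out {7}∪∅={7}
  n6('ada'): parent n5 fail=3; on 'a' 3→0 → fail=4;  out ∅∪∅=∅
  n11('bdc'): parent n10 fail=3; on 'c' 3→0 → fail=1;  out ∅∪∅=∅
  n16('dbc'): parent n15 fail=9; on 'c' 9→0 → fail=1;  out {5}∪∅={5}
  n18('ccc'): parent n17 fail=1; on 'c' 1 → fail=17;  out {6}∪{7}={6,7}
  n7('adac'): parent n6 fail=4; on 'c' 4→0 → fail=1;  out ∅∪∅=∅
  n12('bdca'): parent n11 fail=1; on 'a' 1 → fail=2;  out ∅∪{0}={0}
  n8('adaca'): parent n7 fail=1; on 'a' 1 → fail=2;  out {2}∪{0}={0,2}
  n13('bdcad'): parent n12 fail=2; on 'd' 2→4 → fail=5;  out ∅∪{1,3}={1,3}
  n14('bdcada'): parent n13 fail=5; on 'a' 5 → fail=6;  out {4}∪∅={4}

Scan:
[0] read 'a'  n0⇒n4
[1] read 'a'  n4⇒n4 ·f
[2] read 'd'  n4⇒n5  → match P1@[2:2],P3@[1:2]
[3] read 'b'  n5⇒n15 ·f
[4] read 'd'  n15⇒n10 ·f  → match P1@[4:4]
[5] read 'c'  n10⇒n11
[6] read 'd'  n11⇒n3 ·f  → match P1@[6:6]
[7] read 'a'  n3⇒n4 ·f
[8] read 'a'  n4⇒n4 ·f
[9] read 'd'  n4⇒n5  → match P1@[9:9],P3@[8:9]
[10] read 'c'  n5⇒n1 ·f
[11] read 'd'  n1⇒n3 ·f  → match P1@[11:11]
[12] read 'c'  n3⇒n1 ·f
[13] read 'a'  n1⇒n2  → match P0@[12:13]
[14] read 'c'  n2⇒n1 ·f
[15] read 'c'  n1⇒n17  → match P7@[14:15]
[16] read 'b'  n17⇒n9 ·f
[17] read 'c'  n9⇒n1 ·f
[18] read 'c'  n1⇒n17  → match P7@[17:18]
[19] read 'c'  n17⇒n18  → match P6@[17:19],P7@[18:19]
[20] read 'd'  n18⇒n3 ·f  → match P1@[20:20]

Result: [[2,1],[2,3],[4,1],[6,1],[9,1],[9,3],[11,1],[13,0],[15,7],[18,7],[19,6],[19,7],[20,1]]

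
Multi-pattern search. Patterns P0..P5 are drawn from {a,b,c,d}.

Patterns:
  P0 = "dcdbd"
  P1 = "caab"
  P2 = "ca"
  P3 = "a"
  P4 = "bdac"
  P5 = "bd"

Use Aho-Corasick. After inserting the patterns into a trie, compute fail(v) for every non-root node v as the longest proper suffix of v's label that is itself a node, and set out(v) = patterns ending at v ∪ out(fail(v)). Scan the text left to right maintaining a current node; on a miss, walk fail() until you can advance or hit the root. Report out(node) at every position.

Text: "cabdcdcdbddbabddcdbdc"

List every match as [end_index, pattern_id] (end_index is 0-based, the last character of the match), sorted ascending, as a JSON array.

Construct AC machine:
Trie (insert patterns):
  n0 'ε': a→10 b→11 c→6 d→1
  n1 'd': c→2
  n2 'dc': d→3
  n3 'dcd': b→4
  n4 'dcdb': d→5
  n5 'dcdbd': ·  [P0 ends]
  n6 'c': a→7
  n7 'ca': a→8  [P2 ends]
  n8 'caa': b→9
  n9 'caab': ·  [P1 ends]
  n10 'a': ·  [P3 ends]
  n11 'b': d→12
  n12 'bd': a→13  [P5 ends]
  n13 'bda': c→14
  n14 'bdac': ·  [P4 ends]

Failure links (BFS by depth):
  fail(1) 'd': from fail(0)=0 chase 'd': 0 ⇒ 0;  out=∅∪out(0)=∅
  fail(6) 'c': from fail(0)=0 chase 'c': 0 ⇒ 0;  out=∅∪out(0)=∅
  fail(10) 'a': from fail(0)=0 chase 'a': 0 ⇒ 0;  out={3}∪out(0)={3}
  fail(11) 'b': from fail(0)=0 chase 'b': 0 ⇒ 0;  out=∅∪out(0)=∅
  fail(2) 'dc': from fail(1)=0 chase 'c': 0 ⇒ 6;  out=∅∪out(6)=∅
  fail(7) 'ca': from fail(6)=0 chase 'a': 0 ⇒ 10;  out={2}∪out(10)={2,3}
  fail(12) 'bd': from fail(11)=0 chase 'd': 0 ⇒ 1;  out={5}∪out(1)={5}
  fail(3) 'dcd': from fail(2)=6 chase 'd': 6→0 ⇒ 1;  out=∅∪out(1)=∅
  fail(8) 'caa': from fail(7)=10 chase 'a': 10→0 ⇒ 10;  out=∅∪out(10)={3}
  fail(13) 'bda': from fail(12)=1 chase 'a': 1→0 ⇒ 10;  out=∅∪out(10)={3}
  fail(4) 'dcdb': from fail(3)=1 chase 'b': 1→0 ⇒ 11;  out=∅∪out(11)=∅
  fail(9) 'caab': from fail(8)=10 chase 'b': 10→0 ⇒ 11;  out={1}∪out(11)={1}
  fail(14) 'bdac': from fail(13)=10 chase 'c': 10→0 ⇒ 6;  out={4}∪out(6)={4}
  fail(5) 'dcdbd': from fail(4)=11 chase 'd': 11 ⇒ 12;  out={0}∪out(12)={0,5}

Run:
i=0 'c': node 0→6
i=1 'a': node 6→7  ** P2@[0:1],P3@[1:1]
i=2 'b': node 7→11 ·f
i=3 'd': node 11→12  ** P5@[2:3]
i=4 'c': node 12→2 ·f
i=5 'd': node 2→3
i=6 'c': node 3→2 ·f
i=7 'd': node 2→3
i=8 'b': node 3→4
i=9 'd': node 4→5  ** P0@[5:9],P5@[8:9]
i=10 'd': node 5→1 ·f
i=11 'b': node 1→11 ·f
i=12 'a': node 11→10 ·f  ** P3@[12:12]
i=13 'b': node 10→11 ·f
i=14 'd': node 11→12  ** P5@[13:14]
i=15 'd': node 12→1 ·f
i=16 'c': node 1→2
i=17 'd': node 2→3
i=18 'b': node 3→4
i=19 'd': node 4→5  ** P0@[15:19],P5@[18:19]
i=20 'c': node 5→2 ·f

Result: [[1,2],[1,3],[3,5],[9,0],[9,5],[12,3],[14,5],[19,0],[19,5]]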